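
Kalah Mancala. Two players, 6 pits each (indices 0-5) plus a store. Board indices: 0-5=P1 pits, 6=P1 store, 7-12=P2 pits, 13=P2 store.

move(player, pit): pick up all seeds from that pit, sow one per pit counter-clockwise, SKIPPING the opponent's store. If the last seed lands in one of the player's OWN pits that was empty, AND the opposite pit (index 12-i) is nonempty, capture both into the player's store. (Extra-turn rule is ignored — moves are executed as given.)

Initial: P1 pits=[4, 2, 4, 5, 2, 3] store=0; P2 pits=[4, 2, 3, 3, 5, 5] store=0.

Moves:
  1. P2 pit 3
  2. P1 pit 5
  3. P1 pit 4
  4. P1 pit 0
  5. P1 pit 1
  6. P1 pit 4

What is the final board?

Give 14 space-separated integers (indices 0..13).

Answer: 0 0 6 7 0 2 6 5 0 3 0 6 6 1

Derivation:
Move 1: P2 pit3 -> P1=[4,2,4,5,2,3](0) P2=[4,2,3,0,6,6](1)
Move 2: P1 pit5 -> P1=[4,2,4,5,2,0](1) P2=[5,3,3,0,6,6](1)
Move 3: P1 pit4 -> P1=[4,2,4,5,0,1](2) P2=[5,3,3,0,6,6](1)
Move 4: P1 pit0 -> P1=[0,3,5,6,0,1](6) P2=[5,0,3,0,6,6](1)
Move 5: P1 pit1 -> P1=[0,0,6,7,1,1](6) P2=[5,0,3,0,6,6](1)
Move 6: P1 pit4 -> P1=[0,0,6,7,0,2](6) P2=[5,0,3,0,6,6](1)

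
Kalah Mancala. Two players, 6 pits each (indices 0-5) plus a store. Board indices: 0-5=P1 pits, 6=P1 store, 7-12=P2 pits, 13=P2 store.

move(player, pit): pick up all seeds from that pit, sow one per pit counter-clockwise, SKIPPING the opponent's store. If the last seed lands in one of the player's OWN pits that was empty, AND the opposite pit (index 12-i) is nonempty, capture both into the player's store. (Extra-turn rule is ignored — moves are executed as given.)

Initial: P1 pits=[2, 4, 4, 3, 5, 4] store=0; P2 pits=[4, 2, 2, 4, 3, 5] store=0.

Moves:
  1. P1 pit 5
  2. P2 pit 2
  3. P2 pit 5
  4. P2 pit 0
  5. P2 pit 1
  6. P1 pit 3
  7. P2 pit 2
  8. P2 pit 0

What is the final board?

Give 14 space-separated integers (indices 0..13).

Move 1: P1 pit5 -> P1=[2,4,4,3,5,0](1) P2=[5,3,3,4,3,5](0)
Move 2: P2 pit2 -> P1=[2,4,4,3,5,0](1) P2=[5,3,0,5,4,6](0)
Move 3: P2 pit5 -> P1=[3,5,5,4,6,0](1) P2=[5,3,0,5,4,0](1)
Move 4: P2 pit0 -> P1=[0,5,5,4,6,0](1) P2=[0,4,1,6,5,0](5)
Move 5: P2 pit1 -> P1=[0,5,5,4,6,0](1) P2=[0,0,2,7,6,1](5)
Move 6: P1 pit3 -> P1=[0,5,5,0,7,1](2) P2=[1,0,2,7,6,1](5)
Move 7: P2 pit2 -> P1=[0,5,5,0,7,1](2) P2=[1,0,0,8,7,1](5)
Move 8: P2 pit0 -> P1=[0,5,5,0,0,1](2) P2=[0,0,0,8,7,1](13)

Answer: 0 5 5 0 0 1 2 0 0 0 8 7 1 13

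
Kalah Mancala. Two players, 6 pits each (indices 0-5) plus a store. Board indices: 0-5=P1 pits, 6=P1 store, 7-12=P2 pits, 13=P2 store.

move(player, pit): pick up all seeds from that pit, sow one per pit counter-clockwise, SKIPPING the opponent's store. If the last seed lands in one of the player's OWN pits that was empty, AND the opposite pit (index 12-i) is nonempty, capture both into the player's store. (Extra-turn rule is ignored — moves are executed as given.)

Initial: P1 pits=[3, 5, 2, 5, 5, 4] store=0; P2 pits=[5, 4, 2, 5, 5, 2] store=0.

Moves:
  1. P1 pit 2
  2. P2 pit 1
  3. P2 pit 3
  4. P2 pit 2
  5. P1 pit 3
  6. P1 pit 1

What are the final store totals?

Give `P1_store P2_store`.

Answer: 2 1

Derivation:
Move 1: P1 pit2 -> P1=[3,5,0,6,6,4](0) P2=[5,4,2,5,5,2](0)
Move 2: P2 pit1 -> P1=[3,5,0,6,6,4](0) P2=[5,0,3,6,6,3](0)
Move 3: P2 pit3 -> P1=[4,6,1,6,6,4](0) P2=[5,0,3,0,7,4](1)
Move 4: P2 pit2 -> P1=[4,6,1,6,6,4](0) P2=[5,0,0,1,8,5](1)
Move 5: P1 pit3 -> P1=[4,6,1,0,7,5](1) P2=[6,1,1,1,8,5](1)
Move 6: P1 pit1 -> P1=[4,0,2,1,8,6](2) P2=[7,1,1,1,8,5](1)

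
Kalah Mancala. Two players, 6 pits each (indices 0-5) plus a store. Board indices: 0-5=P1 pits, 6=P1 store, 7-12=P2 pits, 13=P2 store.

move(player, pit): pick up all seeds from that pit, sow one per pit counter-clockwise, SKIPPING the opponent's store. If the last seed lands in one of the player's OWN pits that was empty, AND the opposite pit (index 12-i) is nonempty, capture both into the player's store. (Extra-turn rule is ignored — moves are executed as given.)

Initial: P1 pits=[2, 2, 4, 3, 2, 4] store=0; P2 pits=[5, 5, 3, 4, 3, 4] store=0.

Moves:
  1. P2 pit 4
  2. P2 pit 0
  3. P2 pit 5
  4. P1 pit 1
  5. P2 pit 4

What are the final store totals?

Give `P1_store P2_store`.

Move 1: P2 pit4 -> P1=[3,2,4,3,2,4](0) P2=[5,5,3,4,0,5](1)
Move 2: P2 pit0 -> P1=[3,2,4,3,2,4](0) P2=[0,6,4,5,1,6](1)
Move 3: P2 pit5 -> P1=[4,3,5,4,3,4](0) P2=[0,6,4,5,1,0](2)
Move 4: P1 pit1 -> P1=[4,0,6,5,4,4](0) P2=[0,6,4,5,1,0](2)
Move 5: P2 pit4 -> P1=[0,0,6,5,4,4](0) P2=[0,6,4,5,0,0](7)

Answer: 0 7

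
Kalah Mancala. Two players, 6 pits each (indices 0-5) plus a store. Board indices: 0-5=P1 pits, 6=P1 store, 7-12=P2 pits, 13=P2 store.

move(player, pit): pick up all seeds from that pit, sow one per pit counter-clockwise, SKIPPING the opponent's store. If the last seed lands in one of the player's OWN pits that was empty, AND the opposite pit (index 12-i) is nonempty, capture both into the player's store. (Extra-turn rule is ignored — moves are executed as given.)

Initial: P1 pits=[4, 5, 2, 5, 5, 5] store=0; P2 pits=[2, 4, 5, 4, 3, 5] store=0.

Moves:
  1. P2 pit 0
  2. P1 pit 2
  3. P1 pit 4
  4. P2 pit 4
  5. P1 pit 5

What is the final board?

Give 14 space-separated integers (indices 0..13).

Answer: 5 5 0 6 0 0 2 2 7 8 6 1 6 1

Derivation:
Move 1: P2 pit0 -> P1=[4,5,2,5,5,5](0) P2=[0,5,6,4,3,5](0)
Move 2: P1 pit2 -> P1=[4,5,0,6,6,5](0) P2=[0,5,6,4,3,5](0)
Move 3: P1 pit4 -> P1=[4,5,0,6,0,6](1) P2=[1,6,7,5,3,5](0)
Move 4: P2 pit4 -> P1=[5,5,0,6,0,6](1) P2=[1,6,7,5,0,6](1)
Move 5: P1 pit5 -> P1=[5,5,0,6,0,0](2) P2=[2,7,8,6,1,6](1)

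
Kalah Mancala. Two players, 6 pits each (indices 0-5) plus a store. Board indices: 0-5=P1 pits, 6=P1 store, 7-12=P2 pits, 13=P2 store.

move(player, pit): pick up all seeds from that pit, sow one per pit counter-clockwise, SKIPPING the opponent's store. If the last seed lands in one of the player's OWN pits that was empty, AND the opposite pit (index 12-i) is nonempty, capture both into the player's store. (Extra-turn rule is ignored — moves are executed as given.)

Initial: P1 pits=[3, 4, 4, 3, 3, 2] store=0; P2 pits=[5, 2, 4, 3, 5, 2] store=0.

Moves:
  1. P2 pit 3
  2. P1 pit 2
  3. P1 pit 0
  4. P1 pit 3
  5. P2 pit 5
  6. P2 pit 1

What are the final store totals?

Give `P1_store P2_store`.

Answer: 2 2

Derivation:
Move 1: P2 pit3 -> P1=[3,4,4,3,3,2](0) P2=[5,2,4,0,6,3](1)
Move 2: P1 pit2 -> P1=[3,4,0,4,4,3](1) P2=[5,2,4,0,6,3](1)
Move 3: P1 pit0 -> P1=[0,5,1,5,4,3](1) P2=[5,2,4,0,6,3](1)
Move 4: P1 pit3 -> P1=[0,5,1,0,5,4](2) P2=[6,3,4,0,6,3](1)
Move 5: P2 pit5 -> P1=[1,6,1,0,5,4](2) P2=[6,3,4,0,6,0](2)
Move 6: P2 pit1 -> P1=[1,6,1,0,5,4](2) P2=[6,0,5,1,7,0](2)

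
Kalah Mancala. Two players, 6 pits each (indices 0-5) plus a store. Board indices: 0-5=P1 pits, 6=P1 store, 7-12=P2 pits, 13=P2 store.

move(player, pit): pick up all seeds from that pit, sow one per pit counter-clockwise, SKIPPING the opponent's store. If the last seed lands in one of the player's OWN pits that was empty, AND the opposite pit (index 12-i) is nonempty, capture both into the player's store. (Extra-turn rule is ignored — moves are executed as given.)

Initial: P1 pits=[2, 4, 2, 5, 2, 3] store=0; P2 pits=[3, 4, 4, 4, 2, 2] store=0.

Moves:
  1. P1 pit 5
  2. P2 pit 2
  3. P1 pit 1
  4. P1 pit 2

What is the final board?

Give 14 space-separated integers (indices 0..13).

Answer: 2 0 0 7 4 1 6 0 5 0 5 3 3 1

Derivation:
Move 1: P1 pit5 -> P1=[2,4,2,5,2,0](1) P2=[4,5,4,4,2,2](0)
Move 2: P2 pit2 -> P1=[2,4,2,5,2,0](1) P2=[4,5,0,5,3,3](1)
Move 3: P1 pit1 -> P1=[2,0,3,6,3,0](6) P2=[0,5,0,5,3,3](1)
Move 4: P1 pit2 -> P1=[2,0,0,7,4,1](6) P2=[0,5,0,5,3,3](1)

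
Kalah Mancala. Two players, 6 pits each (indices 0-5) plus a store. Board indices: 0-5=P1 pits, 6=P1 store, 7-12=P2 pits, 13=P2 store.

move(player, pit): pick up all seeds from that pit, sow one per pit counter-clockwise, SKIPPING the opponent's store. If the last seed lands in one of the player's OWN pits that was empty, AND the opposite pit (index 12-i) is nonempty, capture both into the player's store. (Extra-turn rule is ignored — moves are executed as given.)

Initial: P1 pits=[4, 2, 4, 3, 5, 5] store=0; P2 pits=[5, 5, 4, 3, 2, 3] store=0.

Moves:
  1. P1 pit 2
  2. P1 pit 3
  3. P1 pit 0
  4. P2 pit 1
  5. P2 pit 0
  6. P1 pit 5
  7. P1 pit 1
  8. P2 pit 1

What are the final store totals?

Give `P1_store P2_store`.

Move 1: P1 pit2 -> P1=[4,2,0,4,6,6](1) P2=[5,5,4,3,2,3](0)
Move 2: P1 pit3 -> P1=[4,2,0,0,7,7](2) P2=[6,5,4,3,2,3](0)
Move 3: P1 pit0 -> P1=[0,3,1,1,8,7](2) P2=[6,5,4,3,2,3](0)
Move 4: P2 pit1 -> P1=[0,3,1,1,8,7](2) P2=[6,0,5,4,3,4](1)
Move 5: P2 pit0 -> P1=[0,3,1,1,8,7](2) P2=[0,1,6,5,4,5](2)
Move 6: P1 pit5 -> P1=[0,3,1,1,8,0](3) P2=[1,2,7,6,5,6](2)
Move 7: P1 pit1 -> P1=[0,0,2,2,9,0](3) P2=[1,2,7,6,5,6](2)
Move 8: P2 pit1 -> P1=[0,0,2,2,9,0](3) P2=[1,0,8,7,5,6](2)

Answer: 3 2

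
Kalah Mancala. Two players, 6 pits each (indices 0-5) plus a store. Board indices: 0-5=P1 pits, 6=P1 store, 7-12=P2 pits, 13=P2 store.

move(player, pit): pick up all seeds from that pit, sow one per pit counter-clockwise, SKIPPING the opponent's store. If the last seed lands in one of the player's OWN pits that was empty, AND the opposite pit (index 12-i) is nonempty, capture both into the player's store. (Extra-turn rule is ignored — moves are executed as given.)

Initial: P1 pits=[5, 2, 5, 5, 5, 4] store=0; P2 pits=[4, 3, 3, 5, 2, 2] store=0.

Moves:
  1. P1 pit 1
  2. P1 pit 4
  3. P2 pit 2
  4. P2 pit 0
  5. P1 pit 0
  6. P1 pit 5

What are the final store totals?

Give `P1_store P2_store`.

Answer: 2 1

Derivation:
Move 1: P1 pit1 -> P1=[5,0,6,6,5,4](0) P2=[4,3,3,5,2,2](0)
Move 2: P1 pit4 -> P1=[5,0,6,6,0,5](1) P2=[5,4,4,5,2,2](0)
Move 3: P2 pit2 -> P1=[5,0,6,6,0,5](1) P2=[5,4,0,6,3,3](1)
Move 4: P2 pit0 -> P1=[5,0,6,6,0,5](1) P2=[0,5,1,7,4,4](1)
Move 5: P1 pit0 -> P1=[0,1,7,7,1,6](1) P2=[0,5,1,7,4,4](1)
Move 6: P1 pit5 -> P1=[0,1,7,7,1,0](2) P2=[1,6,2,8,5,4](1)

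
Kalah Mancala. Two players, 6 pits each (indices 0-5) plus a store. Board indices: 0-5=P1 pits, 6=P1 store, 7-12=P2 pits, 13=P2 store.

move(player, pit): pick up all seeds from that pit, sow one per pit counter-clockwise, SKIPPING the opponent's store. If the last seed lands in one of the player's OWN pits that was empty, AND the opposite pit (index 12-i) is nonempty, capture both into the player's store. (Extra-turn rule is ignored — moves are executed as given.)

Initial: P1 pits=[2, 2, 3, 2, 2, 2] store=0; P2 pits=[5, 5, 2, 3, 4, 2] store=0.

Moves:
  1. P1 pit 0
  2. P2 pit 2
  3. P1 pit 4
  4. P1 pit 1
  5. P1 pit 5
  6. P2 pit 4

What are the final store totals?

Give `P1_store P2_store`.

Answer: 8 1

Derivation:
Move 1: P1 pit0 -> P1=[0,3,4,2,2,2](0) P2=[5,5,2,3,4,2](0)
Move 2: P2 pit2 -> P1=[0,3,4,2,2,2](0) P2=[5,5,0,4,5,2](0)
Move 3: P1 pit4 -> P1=[0,3,4,2,0,3](1) P2=[5,5,0,4,5,2](0)
Move 4: P1 pit1 -> P1=[0,0,5,3,0,3](7) P2=[5,0,0,4,5,2](0)
Move 5: P1 pit5 -> P1=[0,0,5,3,0,0](8) P2=[6,1,0,4,5,2](0)
Move 6: P2 pit4 -> P1=[1,1,6,3,0,0](8) P2=[6,1,0,4,0,3](1)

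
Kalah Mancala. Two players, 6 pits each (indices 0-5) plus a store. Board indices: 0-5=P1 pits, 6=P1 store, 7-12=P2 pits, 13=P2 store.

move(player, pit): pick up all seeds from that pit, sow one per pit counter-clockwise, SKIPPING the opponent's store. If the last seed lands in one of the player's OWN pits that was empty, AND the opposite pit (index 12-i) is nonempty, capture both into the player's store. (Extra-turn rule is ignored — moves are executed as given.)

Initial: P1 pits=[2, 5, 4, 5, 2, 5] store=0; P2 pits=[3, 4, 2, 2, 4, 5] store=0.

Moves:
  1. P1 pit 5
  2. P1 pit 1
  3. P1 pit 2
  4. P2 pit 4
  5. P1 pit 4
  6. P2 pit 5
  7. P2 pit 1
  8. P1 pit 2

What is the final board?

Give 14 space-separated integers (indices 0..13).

Move 1: P1 pit5 -> P1=[2,5,4,5,2,0](1) P2=[4,5,3,3,4,5](0)
Move 2: P1 pit1 -> P1=[2,0,5,6,3,1](2) P2=[4,5,3,3,4,5](0)
Move 3: P1 pit2 -> P1=[2,0,0,7,4,2](3) P2=[5,5,3,3,4,5](0)
Move 4: P2 pit4 -> P1=[3,1,0,7,4,2](3) P2=[5,5,3,3,0,6](1)
Move 5: P1 pit4 -> P1=[3,1,0,7,0,3](4) P2=[6,6,3,3,0,6](1)
Move 6: P2 pit5 -> P1=[4,2,1,8,1,3](4) P2=[6,6,3,3,0,0](2)
Move 7: P2 pit1 -> P1=[5,2,1,8,1,3](4) P2=[6,0,4,4,1,1](3)
Move 8: P1 pit2 -> P1=[5,2,0,9,1,3](4) P2=[6,0,4,4,1,1](3)

Answer: 5 2 0 9 1 3 4 6 0 4 4 1 1 3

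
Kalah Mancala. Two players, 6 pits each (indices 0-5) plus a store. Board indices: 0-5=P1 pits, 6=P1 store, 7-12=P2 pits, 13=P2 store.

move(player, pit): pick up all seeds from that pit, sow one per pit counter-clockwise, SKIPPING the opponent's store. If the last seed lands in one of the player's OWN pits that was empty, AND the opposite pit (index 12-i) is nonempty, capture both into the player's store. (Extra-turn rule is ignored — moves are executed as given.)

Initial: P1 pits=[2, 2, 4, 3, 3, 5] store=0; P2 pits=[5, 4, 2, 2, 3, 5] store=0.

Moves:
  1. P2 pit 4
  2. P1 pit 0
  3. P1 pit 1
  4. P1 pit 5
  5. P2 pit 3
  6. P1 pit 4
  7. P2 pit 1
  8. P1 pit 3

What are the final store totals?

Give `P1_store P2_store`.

Answer: 3 3

Derivation:
Move 1: P2 pit4 -> P1=[3,2,4,3,3,5](0) P2=[5,4,2,2,0,6](1)
Move 2: P1 pit0 -> P1=[0,3,5,4,3,5](0) P2=[5,4,2,2,0,6](1)
Move 3: P1 pit1 -> P1=[0,0,6,5,4,5](0) P2=[5,4,2,2,0,6](1)
Move 4: P1 pit5 -> P1=[0,0,6,5,4,0](1) P2=[6,5,3,3,0,6](1)
Move 5: P2 pit3 -> P1=[0,0,6,5,4,0](1) P2=[6,5,3,0,1,7](2)
Move 6: P1 pit4 -> P1=[0,0,6,5,0,1](2) P2=[7,6,3,0,1,7](2)
Move 7: P2 pit1 -> P1=[1,0,6,5,0,1](2) P2=[7,0,4,1,2,8](3)
Move 8: P1 pit3 -> P1=[1,0,6,0,1,2](3) P2=[8,1,4,1,2,8](3)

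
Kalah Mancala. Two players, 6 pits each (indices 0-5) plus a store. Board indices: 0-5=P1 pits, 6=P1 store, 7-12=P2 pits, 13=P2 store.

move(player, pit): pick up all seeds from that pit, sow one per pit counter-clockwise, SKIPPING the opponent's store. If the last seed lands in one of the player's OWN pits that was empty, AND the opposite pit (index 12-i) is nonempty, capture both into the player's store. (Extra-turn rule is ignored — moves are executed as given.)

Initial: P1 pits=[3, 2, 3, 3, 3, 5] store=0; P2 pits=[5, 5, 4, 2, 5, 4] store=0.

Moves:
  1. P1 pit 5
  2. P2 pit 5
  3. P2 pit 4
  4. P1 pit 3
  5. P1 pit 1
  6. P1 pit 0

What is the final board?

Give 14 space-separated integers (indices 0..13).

Answer: 0 1 7 2 6 3 2 6 6 5 3 0 1 2

Derivation:
Move 1: P1 pit5 -> P1=[3,2,3,3,3,0](1) P2=[6,6,5,3,5,4](0)
Move 2: P2 pit5 -> P1=[4,3,4,3,3,0](1) P2=[6,6,5,3,5,0](1)
Move 3: P2 pit4 -> P1=[5,4,5,3,3,0](1) P2=[6,6,5,3,0,1](2)
Move 4: P1 pit3 -> P1=[5,4,5,0,4,1](2) P2=[6,6,5,3,0,1](2)
Move 5: P1 pit1 -> P1=[5,0,6,1,5,2](2) P2=[6,6,5,3,0,1](2)
Move 6: P1 pit0 -> P1=[0,1,7,2,6,3](2) P2=[6,6,5,3,0,1](2)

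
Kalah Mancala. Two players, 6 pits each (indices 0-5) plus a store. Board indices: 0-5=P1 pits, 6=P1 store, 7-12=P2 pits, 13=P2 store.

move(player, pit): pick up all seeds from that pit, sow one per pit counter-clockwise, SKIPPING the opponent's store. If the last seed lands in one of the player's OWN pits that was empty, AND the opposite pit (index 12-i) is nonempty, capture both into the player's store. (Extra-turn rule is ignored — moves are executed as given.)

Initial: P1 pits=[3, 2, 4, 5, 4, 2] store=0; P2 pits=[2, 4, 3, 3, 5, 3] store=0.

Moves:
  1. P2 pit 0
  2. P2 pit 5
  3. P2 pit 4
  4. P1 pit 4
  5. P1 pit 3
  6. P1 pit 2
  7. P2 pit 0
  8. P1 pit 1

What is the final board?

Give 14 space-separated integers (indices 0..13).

Move 1: P2 pit0 -> P1=[3,2,4,5,4,2](0) P2=[0,5,4,3,5,3](0)
Move 2: P2 pit5 -> P1=[4,3,4,5,4,2](0) P2=[0,5,4,3,5,0](1)
Move 3: P2 pit4 -> P1=[5,4,5,5,4,2](0) P2=[0,5,4,3,0,1](2)
Move 4: P1 pit4 -> P1=[5,4,5,5,0,3](1) P2=[1,6,4,3,0,1](2)
Move 5: P1 pit3 -> P1=[5,4,5,0,1,4](2) P2=[2,7,4,3,0,1](2)
Move 6: P1 pit2 -> P1=[5,4,0,1,2,5](3) P2=[3,7,4,3,0,1](2)
Move 7: P2 pit0 -> P1=[5,4,0,1,2,5](3) P2=[0,8,5,4,0,1](2)
Move 8: P1 pit1 -> P1=[5,0,1,2,3,6](3) P2=[0,8,5,4,0,1](2)

Answer: 5 0 1 2 3 6 3 0 8 5 4 0 1 2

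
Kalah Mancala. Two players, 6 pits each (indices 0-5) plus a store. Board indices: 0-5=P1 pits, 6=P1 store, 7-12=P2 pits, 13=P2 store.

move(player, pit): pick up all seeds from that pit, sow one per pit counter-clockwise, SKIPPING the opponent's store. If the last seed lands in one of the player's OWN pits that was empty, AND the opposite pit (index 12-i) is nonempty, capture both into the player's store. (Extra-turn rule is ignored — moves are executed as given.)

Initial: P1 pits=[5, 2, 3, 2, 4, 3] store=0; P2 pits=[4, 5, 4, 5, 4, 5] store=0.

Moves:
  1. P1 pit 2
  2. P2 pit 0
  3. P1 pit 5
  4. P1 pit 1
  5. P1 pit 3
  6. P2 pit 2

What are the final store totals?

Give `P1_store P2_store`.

Move 1: P1 pit2 -> P1=[5,2,0,3,5,4](0) P2=[4,5,4,5,4,5](0)
Move 2: P2 pit0 -> P1=[5,2,0,3,5,4](0) P2=[0,6,5,6,5,5](0)
Move 3: P1 pit5 -> P1=[5,2,0,3,5,0](1) P2=[1,7,6,6,5,5](0)
Move 4: P1 pit1 -> P1=[5,0,1,4,5,0](1) P2=[1,7,6,6,5,5](0)
Move 5: P1 pit3 -> P1=[5,0,1,0,6,1](2) P2=[2,7,6,6,5,5](0)
Move 6: P2 pit2 -> P1=[6,1,1,0,6,1](2) P2=[2,7,0,7,6,6](1)

Answer: 2 1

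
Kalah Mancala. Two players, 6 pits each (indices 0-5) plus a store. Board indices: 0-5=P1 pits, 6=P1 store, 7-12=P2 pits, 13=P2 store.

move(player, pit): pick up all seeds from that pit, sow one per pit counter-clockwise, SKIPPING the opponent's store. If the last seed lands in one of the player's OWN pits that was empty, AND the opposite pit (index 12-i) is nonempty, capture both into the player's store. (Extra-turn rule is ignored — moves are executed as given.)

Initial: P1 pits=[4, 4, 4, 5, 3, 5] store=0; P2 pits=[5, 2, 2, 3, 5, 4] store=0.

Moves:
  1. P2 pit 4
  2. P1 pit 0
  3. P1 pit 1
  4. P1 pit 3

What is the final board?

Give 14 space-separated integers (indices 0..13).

Move 1: P2 pit4 -> P1=[5,5,5,5,3,5](0) P2=[5,2,2,3,0,5](1)
Move 2: P1 pit0 -> P1=[0,6,6,6,4,6](0) P2=[5,2,2,3,0,5](1)
Move 3: P1 pit1 -> P1=[0,0,7,7,5,7](1) P2=[6,2,2,3,0,5](1)
Move 4: P1 pit3 -> P1=[0,0,7,0,6,8](2) P2=[7,3,3,4,0,5](1)

Answer: 0 0 7 0 6 8 2 7 3 3 4 0 5 1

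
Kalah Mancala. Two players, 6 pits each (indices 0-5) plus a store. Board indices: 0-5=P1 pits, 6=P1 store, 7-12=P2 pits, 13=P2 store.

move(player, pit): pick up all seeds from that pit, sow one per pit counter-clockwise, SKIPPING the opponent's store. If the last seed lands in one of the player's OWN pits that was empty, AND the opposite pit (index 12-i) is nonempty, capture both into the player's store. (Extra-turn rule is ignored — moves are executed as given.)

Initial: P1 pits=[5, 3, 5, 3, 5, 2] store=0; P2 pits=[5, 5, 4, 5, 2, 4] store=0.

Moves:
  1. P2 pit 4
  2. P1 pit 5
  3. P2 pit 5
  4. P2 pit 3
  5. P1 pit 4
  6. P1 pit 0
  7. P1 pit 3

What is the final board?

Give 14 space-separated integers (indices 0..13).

Answer: 0 6 7 0 2 3 4 9 7 5 0 1 1 3

Derivation:
Move 1: P2 pit4 -> P1=[5,3,5,3,5,2](0) P2=[5,5,4,5,0,5](1)
Move 2: P1 pit5 -> P1=[5,3,5,3,5,0](1) P2=[6,5,4,5,0,5](1)
Move 3: P2 pit5 -> P1=[6,4,6,4,5,0](1) P2=[6,5,4,5,0,0](2)
Move 4: P2 pit3 -> P1=[7,5,6,4,5,0](1) P2=[6,5,4,0,1,1](3)
Move 5: P1 pit4 -> P1=[7,5,6,4,0,1](2) P2=[7,6,5,0,1,1](3)
Move 6: P1 pit0 -> P1=[0,6,7,5,1,2](3) P2=[8,6,5,0,1,1](3)
Move 7: P1 pit3 -> P1=[0,6,7,0,2,3](4) P2=[9,7,5,0,1,1](3)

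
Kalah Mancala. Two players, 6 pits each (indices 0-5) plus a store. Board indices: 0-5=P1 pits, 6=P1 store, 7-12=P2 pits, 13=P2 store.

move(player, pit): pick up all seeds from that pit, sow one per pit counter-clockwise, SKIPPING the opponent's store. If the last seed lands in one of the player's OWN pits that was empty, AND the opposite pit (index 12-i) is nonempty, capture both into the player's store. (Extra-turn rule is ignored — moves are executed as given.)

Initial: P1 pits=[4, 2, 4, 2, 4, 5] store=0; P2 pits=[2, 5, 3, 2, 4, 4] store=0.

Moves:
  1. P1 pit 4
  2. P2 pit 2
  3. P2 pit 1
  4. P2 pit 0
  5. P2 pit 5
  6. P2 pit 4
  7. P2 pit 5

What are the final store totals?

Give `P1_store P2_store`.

Move 1: P1 pit4 -> P1=[4,2,4,2,0,6](1) P2=[3,6,3,2,4,4](0)
Move 2: P2 pit2 -> P1=[4,2,4,2,0,6](1) P2=[3,6,0,3,5,5](0)
Move 3: P2 pit1 -> P1=[5,2,4,2,0,6](1) P2=[3,0,1,4,6,6](1)
Move 4: P2 pit0 -> P1=[5,2,4,2,0,6](1) P2=[0,1,2,5,6,6](1)
Move 5: P2 pit5 -> P1=[6,3,5,3,1,6](1) P2=[0,1,2,5,6,0](2)
Move 6: P2 pit4 -> P1=[7,4,6,4,1,6](1) P2=[0,1,2,5,0,1](3)
Move 7: P2 pit5 -> P1=[7,4,6,4,1,6](1) P2=[0,1,2,5,0,0](4)

Answer: 1 4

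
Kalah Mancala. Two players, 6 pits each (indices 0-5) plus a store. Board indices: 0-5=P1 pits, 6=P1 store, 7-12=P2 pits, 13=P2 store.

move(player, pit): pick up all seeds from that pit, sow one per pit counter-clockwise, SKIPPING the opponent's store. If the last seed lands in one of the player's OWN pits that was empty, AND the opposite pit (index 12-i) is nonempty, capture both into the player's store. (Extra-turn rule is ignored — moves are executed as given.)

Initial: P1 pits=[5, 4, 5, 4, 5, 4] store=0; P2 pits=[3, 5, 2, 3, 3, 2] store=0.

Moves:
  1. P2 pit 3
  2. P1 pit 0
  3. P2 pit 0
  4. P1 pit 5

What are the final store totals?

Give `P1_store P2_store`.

Answer: 1 8

Derivation:
Move 1: P2 pit3 -> P1=[5,4,5,4,5,4](0) P2=[3,5,2,0,4,3](1)
Move 2: P1 pit0 -> P1=[0,5,6,5,6,5](0) P2=[3,5,2,0,4,3](1)
Move 3: P2 pit0 -> P1=[0,5,0,5,6,5](0) P2=[0,6,3,0,4,3](8)
Move 4: P1 pit5 -> P1=[0,5,0,5,6,0](1) P2=[1,7,4,1,4,3](8)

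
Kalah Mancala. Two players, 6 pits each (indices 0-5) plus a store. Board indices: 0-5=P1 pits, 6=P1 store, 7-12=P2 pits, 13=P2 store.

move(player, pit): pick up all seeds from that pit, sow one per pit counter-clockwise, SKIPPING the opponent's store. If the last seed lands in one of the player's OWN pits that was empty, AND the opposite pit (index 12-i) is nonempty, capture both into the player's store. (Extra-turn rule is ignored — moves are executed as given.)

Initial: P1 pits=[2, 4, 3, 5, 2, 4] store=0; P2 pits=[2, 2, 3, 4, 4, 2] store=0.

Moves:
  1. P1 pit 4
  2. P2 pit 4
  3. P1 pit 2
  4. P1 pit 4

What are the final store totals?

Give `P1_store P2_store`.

Move 1: P1 pit4 -> P1=[2,4,3,5,0,5](1) P2=[2,2,3,4,4,2](0)
Move 2: P2 pit4 -> P1=[3,5,3,5,0,5](1) P2=[2,2,3,4,0,3](1)
Move 3: P1 pit2 -> P1=[3,5,0,6,1,6](1) P2=[2,2,3,4,0,3](1)
Move 4: P1 pit4 -> P1=[3,5,0,6,0,7](1) P2=[2,2,3,4,0,3](1)

Answer: 1 1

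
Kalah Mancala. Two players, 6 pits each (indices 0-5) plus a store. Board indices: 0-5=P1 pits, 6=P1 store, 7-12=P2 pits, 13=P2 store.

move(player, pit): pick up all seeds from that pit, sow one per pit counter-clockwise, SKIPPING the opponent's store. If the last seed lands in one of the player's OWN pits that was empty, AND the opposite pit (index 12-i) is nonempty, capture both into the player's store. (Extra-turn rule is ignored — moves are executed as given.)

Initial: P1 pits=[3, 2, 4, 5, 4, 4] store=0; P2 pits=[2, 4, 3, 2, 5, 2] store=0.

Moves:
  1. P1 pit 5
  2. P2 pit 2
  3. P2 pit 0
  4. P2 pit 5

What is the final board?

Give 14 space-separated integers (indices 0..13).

Answer: 4 3 4 5 4 0 1 0 6 1 4 6 0 2

Derivation:
Move 1: P1 pit5 -> P1=[3,2,4,5,4,0](1) P2=[3,5,4,2,5,2](0)
Move 2: P2 pit2 -> P1=[3,2,4,5,4,0](1) P2=[3,5,0,3,6,3](1)
Move 3: P2 pit0 -> P1=[3,2,4,5,4,0](1) P2=[0,6,1,4,6,3](1)
Move 4: P2 pit5 -> P1=[4,3,4,5,4,0](1) P2=[0,6,1,4,6,0](2)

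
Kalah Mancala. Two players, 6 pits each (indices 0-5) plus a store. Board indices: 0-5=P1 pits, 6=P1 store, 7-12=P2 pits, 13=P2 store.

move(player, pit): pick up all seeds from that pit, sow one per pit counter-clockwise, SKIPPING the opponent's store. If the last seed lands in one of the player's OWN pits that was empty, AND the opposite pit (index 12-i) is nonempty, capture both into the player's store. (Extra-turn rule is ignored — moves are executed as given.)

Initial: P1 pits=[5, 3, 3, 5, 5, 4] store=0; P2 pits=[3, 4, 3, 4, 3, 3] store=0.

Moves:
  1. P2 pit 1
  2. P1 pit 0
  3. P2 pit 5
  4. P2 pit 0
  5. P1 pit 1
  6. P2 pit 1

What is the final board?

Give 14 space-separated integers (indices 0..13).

Move 1: P2 pit1 -> P1=[5,3,3,5,5,4](0) P2=[3,0,4,5,4,4](0)
Move 2: P1 pit0 -> P1=[0,4,4,6,6,5](0) P2=[3,0,4,5,4,4](0)
Move 3: P2 pit5 -> P1=[1,5,5,6,6,5](0) P2=[3,0,4,5,4,0](1)
Move 4: P2 pit0 -> P1=[1,5,5,6,6,5](0) P2=[0,1,5,6,4,0](1)
Move 5: P1 pit1 -> P1=[1,0,6,7,7,6](1) P2=[0,1,5,6,4,0](1)
Move 6: P2 pit1 -> P1=[1,0,6,7,7,6](1) P2=[0,0,6,6,4,0](1)

Answer: 1 0 6 7 7 6 1 0 0 6 6 4 0 1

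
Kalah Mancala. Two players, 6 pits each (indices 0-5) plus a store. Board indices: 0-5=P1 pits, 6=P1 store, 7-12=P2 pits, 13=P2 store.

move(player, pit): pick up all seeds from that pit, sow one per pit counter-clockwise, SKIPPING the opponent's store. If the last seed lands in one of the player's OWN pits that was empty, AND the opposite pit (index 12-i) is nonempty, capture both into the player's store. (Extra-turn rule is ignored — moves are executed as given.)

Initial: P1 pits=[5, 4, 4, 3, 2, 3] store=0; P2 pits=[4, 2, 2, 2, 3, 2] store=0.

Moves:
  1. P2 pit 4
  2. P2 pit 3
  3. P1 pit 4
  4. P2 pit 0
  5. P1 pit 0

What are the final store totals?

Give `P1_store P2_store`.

Move 1: P2 pit4 -> P1=[6,4,4,3,2,3](0) P2=[4,2,2,2,0,3](1)
Move 2: P2 pit3 -> P1=[6,4,4,3,2,3](0) P2=[4,2,2,0,1,4](1)
Move 3: P1 pit4 -> P1=[6,4,4,3,0,4](1) P2=[4,2,2,0,1,4](1)
Move 4: P2 pit0 -> P1=[6,4,4,3,0,4](1) P2=[0,3,3,1,2,4](1)
Move 5: P1 pit0 -> P1=[0,5,5,4,1,5](2) P2=[0,3,3,1,2,4](1)

Answer: 2 1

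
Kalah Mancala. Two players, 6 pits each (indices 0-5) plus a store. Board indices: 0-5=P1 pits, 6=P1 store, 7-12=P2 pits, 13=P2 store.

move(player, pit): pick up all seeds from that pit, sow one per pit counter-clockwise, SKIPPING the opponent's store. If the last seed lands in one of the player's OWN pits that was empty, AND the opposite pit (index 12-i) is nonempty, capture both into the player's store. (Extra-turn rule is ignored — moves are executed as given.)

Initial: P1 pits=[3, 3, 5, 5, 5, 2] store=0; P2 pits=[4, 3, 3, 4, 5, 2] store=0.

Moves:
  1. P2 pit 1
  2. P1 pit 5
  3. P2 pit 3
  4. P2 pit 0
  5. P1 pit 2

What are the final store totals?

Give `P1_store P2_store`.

Move 1: P2 pit1 -> P1=[3,3,5,5,5,2](0) P2=[4,0,4,5,6,2](0)
Move 2: P1 pit5 -> P1=[3,3,5,5,5,0](1) P2=[5,0,4,5,6,2](0)
Move 3: P2 pit3 -> P1=[4,4,5,5,5,0](1) P2=[5,0,4,0,7,3](1)
Move 4: P2 pit0 -> P1=[4,4,5,5,5,0](1) P2=[0,1,5,1,8,4](1)
Move 5: P1 pit2 -> P1=[4,4,0,6,6,1](2) P2=[1,1,5,1,8,4](1)

Answer: 2 1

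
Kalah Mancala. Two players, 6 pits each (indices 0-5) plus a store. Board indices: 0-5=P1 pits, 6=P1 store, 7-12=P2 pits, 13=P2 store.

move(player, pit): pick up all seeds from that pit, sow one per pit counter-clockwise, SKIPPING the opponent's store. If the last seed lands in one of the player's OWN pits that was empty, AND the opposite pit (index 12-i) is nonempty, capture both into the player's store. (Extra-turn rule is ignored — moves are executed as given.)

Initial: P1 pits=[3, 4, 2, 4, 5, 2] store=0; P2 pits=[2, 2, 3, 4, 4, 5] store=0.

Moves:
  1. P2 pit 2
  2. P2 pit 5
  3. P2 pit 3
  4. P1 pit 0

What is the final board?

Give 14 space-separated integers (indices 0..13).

Move 1: P2 pit2 -> P1=[3,4,2,4,5,2](0) P2=[2,2,0,5,5,6](0)
Move 2: P2 pit5 -> P1=[4,5,3,5,6,2](0) P2=[2,2,0,5,5,0](1)
Move 3: P2 pit3 -> P1=[5,6,3,5,6,2](0) P2=[2,2,0,0,6,1](2)
Move 4: P1 pit0 -> P1=[0,7,4,6,7,3](0) P2=[2,2,0,0,6,1](2)

Answer: 0 7 4 6 7 3 0 2 2 0 0 6 1 2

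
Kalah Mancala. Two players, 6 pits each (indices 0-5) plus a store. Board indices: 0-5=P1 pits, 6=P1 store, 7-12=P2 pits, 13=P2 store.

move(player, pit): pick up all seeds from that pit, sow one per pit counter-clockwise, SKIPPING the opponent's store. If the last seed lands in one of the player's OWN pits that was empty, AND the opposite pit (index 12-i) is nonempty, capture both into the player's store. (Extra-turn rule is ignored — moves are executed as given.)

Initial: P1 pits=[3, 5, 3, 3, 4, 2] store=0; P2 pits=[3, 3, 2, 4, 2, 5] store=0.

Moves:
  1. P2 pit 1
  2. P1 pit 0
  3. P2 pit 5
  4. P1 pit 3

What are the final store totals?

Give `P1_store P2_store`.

Move 1: P2 pit1 -> P1=[3,5,3,3,4,2](0) P2=[3,0,3,5,3,5](0)
Move 2: P1 pit0 -> P1=[0,6,4,4,4,2](0) P2=[3,0,3,5,3,5](0)
Move 3: P2 pit5 -> P1=[1,7,5,5,4,2](0) P2=[3,0,3,5,3,0](1)
Move 4: P1 pit3 -> P1=[1,7,5,0,5,3](1) P2=[4,1,3,5,3,0](1)

Answer: 1 1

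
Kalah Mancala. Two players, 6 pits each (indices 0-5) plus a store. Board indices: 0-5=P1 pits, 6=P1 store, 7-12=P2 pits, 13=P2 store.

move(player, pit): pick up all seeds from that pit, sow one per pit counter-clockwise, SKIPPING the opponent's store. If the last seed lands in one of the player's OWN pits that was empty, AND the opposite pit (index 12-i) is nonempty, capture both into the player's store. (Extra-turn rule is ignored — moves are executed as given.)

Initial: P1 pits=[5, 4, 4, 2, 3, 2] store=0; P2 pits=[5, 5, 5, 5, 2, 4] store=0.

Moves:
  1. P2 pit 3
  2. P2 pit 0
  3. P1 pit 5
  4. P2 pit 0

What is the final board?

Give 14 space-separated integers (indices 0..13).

Answer: 6 5 4 2 3 0 1 0 7 6 1 4 6 1

Derivation:
Move 1: P2 pit3 -> P1=[6,5,4,2,3,2](0) P2=[5,5,5,0,3,5](1)
Move 2: P2 pit0 -> P1=[6,5,4,2,3,2](0) P2=[0,6,6,1,4,6](1)
Move 3: P1 pit5 -> P1=[6,5,4,2,3,0](1) P2=[1,6,6,1,4,6](1)
Move 4: P2 pit0 -> P1=[6,5,4,2,3,0](1) P2=[0,7,6,1,4,6](1)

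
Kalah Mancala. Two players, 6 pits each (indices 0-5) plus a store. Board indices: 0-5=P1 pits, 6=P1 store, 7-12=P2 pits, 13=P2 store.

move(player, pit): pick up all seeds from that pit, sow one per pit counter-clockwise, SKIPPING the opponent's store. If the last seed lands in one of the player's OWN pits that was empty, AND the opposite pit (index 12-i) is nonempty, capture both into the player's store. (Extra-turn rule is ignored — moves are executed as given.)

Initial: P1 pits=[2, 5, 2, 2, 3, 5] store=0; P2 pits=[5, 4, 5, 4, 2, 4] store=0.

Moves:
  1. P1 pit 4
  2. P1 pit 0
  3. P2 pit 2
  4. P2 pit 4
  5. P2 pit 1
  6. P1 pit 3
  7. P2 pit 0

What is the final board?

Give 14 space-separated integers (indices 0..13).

Move 1: P1 pit4 -> P1=[2,5,2,2,0,6](1) P2=[6,4,5,4,2,4](0)
Move 2: P1 pit0 -> P1=[0,6,3,2,0,6](1) P2=[6,4,5,4,2,4](0)
Move 3: P2 pit2 -> P1=[1,6,3,2,0,6](1) P2=[6,4,0,5,3,5](1)
Move 4: P2 pit4 -> P1=[2,6,3,2,0,6](1) P2=[6,4,0,5,0,6](2)
Move 5: P2 pit1 -> P1=[2,6,3,2,0,6](1) P2=[6,0,1,6,1,7](2)
Move 6: P1 pit3 -> P1=[2,6,3,0,1,7](1) P2=[6,0,1,6,1,7](2)
Move 7: P2 pit0 -> P1=[2,6,3,0,1,7](1) P2=[0,1,2,7,2,8](3)

Answer: 2 6 3 0 1 7 1 0 1 2 7 2 8 3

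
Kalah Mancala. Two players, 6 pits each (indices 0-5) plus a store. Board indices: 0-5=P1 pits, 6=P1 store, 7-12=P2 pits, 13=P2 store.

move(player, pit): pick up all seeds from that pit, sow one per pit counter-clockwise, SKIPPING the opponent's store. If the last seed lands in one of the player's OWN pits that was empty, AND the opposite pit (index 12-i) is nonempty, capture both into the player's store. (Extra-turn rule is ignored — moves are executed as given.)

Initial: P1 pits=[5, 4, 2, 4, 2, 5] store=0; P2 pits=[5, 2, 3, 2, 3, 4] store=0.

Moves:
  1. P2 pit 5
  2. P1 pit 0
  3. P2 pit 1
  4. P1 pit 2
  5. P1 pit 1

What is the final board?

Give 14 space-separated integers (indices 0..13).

Answer: 0 0 1 7 5 8 3 6 0 4 3 3 0 1

Derivation:
Move 1: P2 pit5 -> P1=[6,5,3,4,2,5](0) P2=[5,2,3,2,3,0](1)
Move 2: P1 pit0 -> P1=[0,6,4,5,3,6](1) P2=[5,2,3,2,3,0](1)
Move 3: P2 pit1 -> P1=[0,6,4,5,3,6](1) P2=[5,0,4,3,3,0](1)
Move 4: P1 pit2 -> P1=[0,6,0,6,4,7](2) P2=[5,0,4,3,3,0](1)
Move 5: P1 pit1 -> P1=[0,0,1,7,5,8](3) P2=[6,0,4,3,3,0](1)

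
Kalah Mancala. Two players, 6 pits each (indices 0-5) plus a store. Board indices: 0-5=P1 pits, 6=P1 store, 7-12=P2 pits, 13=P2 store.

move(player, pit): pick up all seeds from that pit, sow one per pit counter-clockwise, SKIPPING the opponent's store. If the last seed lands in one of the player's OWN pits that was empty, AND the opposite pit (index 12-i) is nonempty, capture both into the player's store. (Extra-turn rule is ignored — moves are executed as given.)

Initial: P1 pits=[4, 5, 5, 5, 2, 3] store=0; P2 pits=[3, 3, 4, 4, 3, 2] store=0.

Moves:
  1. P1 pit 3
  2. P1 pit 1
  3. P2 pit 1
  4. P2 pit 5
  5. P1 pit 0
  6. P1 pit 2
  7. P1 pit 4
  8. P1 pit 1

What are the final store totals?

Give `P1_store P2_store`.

Move 1: P1 pit3 -> P1=[4,5,5,0,3,4](1) P2=[4,4,4,4,3,2](0)
Move 2: P1 pit1 -> P1=[4,0,6,1,4,5](2) P2=[4,4,4,4,3,2](0)
Move 3: P2 pit1 -> P1=[4,0,6,1,4,5](2) P2=[4,0,5,5,4,3](0)
Move 4: P2 pit5 -> P1=[5,1,6,1,4,5](2) P2=[4,0,5,5,4,0](1)
Move 5: P1 pit0 -> P1=[0,2,7,2,5,6](2) P2=[4,0,5,5,4,0](1)
Move 6: P1 pit2 -> P1=[0,2,0,3,6,7](3) P2=[5,1,6,5,4,0](1)
Move 7: P1 pit4 -> P1=[0,2,0,3,0,8](4) P2=[6,2,7,6,4,0](1)
Move 8: P1 pit1 -> P1=[0,0,1,4,0,8](4) P2=[6,2,7,6,4,0](1)

Answer: 4 1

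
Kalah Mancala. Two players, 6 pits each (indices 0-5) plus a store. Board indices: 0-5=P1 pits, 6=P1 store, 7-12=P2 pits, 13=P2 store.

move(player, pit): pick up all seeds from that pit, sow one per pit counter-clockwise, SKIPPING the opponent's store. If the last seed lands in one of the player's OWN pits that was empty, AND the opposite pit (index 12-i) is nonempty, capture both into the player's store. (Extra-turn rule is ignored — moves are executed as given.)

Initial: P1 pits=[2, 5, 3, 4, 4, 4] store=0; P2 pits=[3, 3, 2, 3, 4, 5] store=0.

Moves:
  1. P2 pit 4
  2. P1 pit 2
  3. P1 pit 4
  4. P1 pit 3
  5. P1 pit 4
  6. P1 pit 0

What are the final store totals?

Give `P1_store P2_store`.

Move 1: P2 pit4 -> P1=[3,6,3,4,4,4](0) P2=[3,3,2,3,0,6](1)
Move 2: P1 pit2 -> P1=[3,6,0,5,5,5](0) P2=[3,3,2,3,0,6](1)
Move 3: P1 pit4 -> P1=[3,6,0,5,0,6](1) P2=[4,4,3,3,0,6](1)
Move 4: P1 pit3 -> P1=[3,6,0,0,1,7](2) P2=[5,5,3,3,0,6](1)
Move 5: P1 pit4 -> P1=[3,6,0,0,0,8](2) P2=[5,5,3,3,0,6](1)
Move 6: P1 pit0 -> P1=[0,7,1,0,0,8](6) P2=[5,5,0,3,0,6](1)

Answer: 6 1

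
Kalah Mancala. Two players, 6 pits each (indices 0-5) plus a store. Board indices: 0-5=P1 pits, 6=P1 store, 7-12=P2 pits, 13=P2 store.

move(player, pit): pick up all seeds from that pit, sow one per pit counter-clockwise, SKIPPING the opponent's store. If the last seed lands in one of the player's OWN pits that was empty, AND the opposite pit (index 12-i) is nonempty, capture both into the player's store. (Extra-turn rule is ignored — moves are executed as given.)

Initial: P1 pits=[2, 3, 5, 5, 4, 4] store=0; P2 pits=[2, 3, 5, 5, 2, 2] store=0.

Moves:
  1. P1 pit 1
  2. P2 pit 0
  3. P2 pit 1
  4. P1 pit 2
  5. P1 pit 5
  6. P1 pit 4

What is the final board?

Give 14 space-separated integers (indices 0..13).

Move 1: P1 pit1 -> P1=[2,0,6,6,5,4](0) P2=[2,3,5,5,2,2](0)
Move 2: P2 pit0 -> P1=[2,0,6,6,5,4](0) P2=[0,4,6,5,2,2](0)
Move 3: P2 pit1 -> P1=[2,0,6,6,5,4](0) P2=[0,0,7,6,3,3](0)
Move 4: P1 pit2 -> P1=[2,0,0,7,6,5](1) P2=[1,1,7,6,3,3](0)
Move 5: P1 pit5 -> P1=[2,0,0,7,6,0](2) P2=[2,2,8,7,3,3](0)
Move 6: P1 pit4 -> P1=[2,0,0,7,0,1](3) P2=[3,3,9,8,3,3](0)

Answer: 2 0 0 7 0 1 3 3 3 9 8 3 3 0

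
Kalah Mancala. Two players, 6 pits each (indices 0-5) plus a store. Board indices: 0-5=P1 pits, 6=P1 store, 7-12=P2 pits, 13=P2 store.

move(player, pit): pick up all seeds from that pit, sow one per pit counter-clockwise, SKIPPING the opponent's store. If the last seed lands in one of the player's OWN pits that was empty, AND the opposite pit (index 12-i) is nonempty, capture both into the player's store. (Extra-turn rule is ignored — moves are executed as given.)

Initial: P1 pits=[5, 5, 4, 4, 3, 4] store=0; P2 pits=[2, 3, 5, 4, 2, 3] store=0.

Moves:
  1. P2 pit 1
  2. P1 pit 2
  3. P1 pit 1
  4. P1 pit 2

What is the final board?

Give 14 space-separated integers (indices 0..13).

Move 1: P2 pit1 -> P1=[5,5,4,4,3,4](0) P2=[2,0,6,5,3,3](0)
Move 2: P1 pit2 -> P1=[5,5,0,5,4,5](1) P2=[2,0,6,5,3,3](0)
Move 3: P1 pit1 -> P1=[5,0,1,6,5,6](2) P2=[2,0,6,5,3,3](0)
Move 4: P1 pit2 -> P1=[5,0,0,7,5,6](2) P2=[2,0,6,5,3,3](0)

Answer: 5 0 0 7 5 6 2 2 0 6 5 3 3 0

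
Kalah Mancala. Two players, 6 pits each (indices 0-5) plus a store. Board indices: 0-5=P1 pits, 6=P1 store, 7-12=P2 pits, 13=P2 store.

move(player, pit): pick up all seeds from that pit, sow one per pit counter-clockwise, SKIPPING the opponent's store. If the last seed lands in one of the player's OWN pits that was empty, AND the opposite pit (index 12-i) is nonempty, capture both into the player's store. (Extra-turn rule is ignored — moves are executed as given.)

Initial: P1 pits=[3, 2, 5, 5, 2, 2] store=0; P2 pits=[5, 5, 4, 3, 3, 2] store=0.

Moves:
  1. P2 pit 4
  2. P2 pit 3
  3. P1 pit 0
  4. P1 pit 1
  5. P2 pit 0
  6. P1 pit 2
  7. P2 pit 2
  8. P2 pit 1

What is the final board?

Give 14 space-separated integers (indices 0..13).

Move 1: P2 pit4 -> P1=[4,2,5,5,2,2](0) P2=[5,5,4,3,0,3](1)
Move 2: P2 pit3 -> P1=[4,2,5,5,2,2](0) P2=[5,5,4,0,1,4](2)
Move 3: P1 pit0 -> P1=[0,3,6,6,3,2](0) P2=[5,5,4,0,1,4](2)
Move 4: P1 pit1 -> P1=[0,0,7,7,4,2](0) P2=[5,5,4,0,1,4](2)
Move 5: P2 pit0 -> P1=[0,0,7,7,4,2](0) P2=[0,6,5,1,2,5](2)
Move 6: P1 pit2 -> P1=[0,0,0,8,5,3](1) P2=[1,7,6,1,2,5](2)
Move 7: P2 pit2 -> P1=[1,1,0,8,5,3](1) P2=[1,7,0,2,3,6](3)
Move 8: P2 pit1 -> P1=[2,2,0,8,5,3](1) P2=[1,0,1,3,4,7](4)

Answer: 2 2 0 8 5 3 1 1 0 1 3 4 7 4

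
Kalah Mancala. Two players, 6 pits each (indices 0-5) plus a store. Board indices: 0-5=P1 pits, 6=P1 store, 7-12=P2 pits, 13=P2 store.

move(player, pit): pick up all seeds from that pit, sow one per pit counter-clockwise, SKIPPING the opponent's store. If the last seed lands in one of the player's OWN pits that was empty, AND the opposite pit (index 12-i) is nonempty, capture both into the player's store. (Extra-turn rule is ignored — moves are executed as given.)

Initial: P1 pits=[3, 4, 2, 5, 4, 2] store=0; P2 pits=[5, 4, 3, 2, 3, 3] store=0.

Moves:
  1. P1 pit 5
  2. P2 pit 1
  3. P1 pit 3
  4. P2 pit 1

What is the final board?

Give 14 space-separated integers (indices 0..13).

Answer: 3 4 2 0 5 1 2 7 0 5 3 4 4 0

Derivation:
Move 1: P1 pit5 -> P1=[3,4,2,5,4,0](1) P2=[6,4,3,2,3,3](0)
Move 2: P2 pit1 -> P1=[3,4,2,5,4,0](1) P2=[6,0,4,3,4,4](0)
Move 3: P1 pit3 -> P1=[3,4,2,0,5,1](2) P2=[7,1,4,3,4,4](0)
Move 4: P2 pit1 -> P1=[3,4,2,0,5,1](2) P2=[7,0,5,3,4,4](0)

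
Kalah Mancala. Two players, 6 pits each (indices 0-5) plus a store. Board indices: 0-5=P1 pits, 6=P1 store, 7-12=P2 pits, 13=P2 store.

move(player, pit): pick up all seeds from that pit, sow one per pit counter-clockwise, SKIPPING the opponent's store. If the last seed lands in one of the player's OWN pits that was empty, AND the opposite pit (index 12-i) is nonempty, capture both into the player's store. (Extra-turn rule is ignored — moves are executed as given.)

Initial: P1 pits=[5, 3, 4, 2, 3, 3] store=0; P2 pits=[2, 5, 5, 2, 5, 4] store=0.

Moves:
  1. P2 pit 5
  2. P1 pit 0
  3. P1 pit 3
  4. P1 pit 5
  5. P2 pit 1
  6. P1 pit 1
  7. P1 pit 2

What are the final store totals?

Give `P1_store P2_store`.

Answer: 5 2

Derivation:
Move 1: P2 pit5 -> P1=[6,4,5,2,3,3](0) P2=[2,5,5,2,5,0](1)
Move 2: P1 pit0 -> P1=[0,5,6,3,4,4](1) P2=[2,5,5,2,5,0](1)
Move 3: P1 pit3 -> P1=[0,5,6,0,5,5](2) P2=[2,5,5,2,5,0](1)
Move 4: P1 pit5 -> P1=[0,5,6,0,5,0](3) P2=[3,6,6,3,5,0](1)
Move 5: P2 pit1 -> P1=[1,5,6,0,5,0](3) P2=[3,0,7,4,6,1](2)
Move 6: P1 pit1 -> P1=[1,0,7,1,6,1](4) P2=[3,0,7,4,6,1](2)
Move 7: P1 pit2 -> P1=[1,0,0,2,7,2](5) P2=[4,1,8,4,6,1](2)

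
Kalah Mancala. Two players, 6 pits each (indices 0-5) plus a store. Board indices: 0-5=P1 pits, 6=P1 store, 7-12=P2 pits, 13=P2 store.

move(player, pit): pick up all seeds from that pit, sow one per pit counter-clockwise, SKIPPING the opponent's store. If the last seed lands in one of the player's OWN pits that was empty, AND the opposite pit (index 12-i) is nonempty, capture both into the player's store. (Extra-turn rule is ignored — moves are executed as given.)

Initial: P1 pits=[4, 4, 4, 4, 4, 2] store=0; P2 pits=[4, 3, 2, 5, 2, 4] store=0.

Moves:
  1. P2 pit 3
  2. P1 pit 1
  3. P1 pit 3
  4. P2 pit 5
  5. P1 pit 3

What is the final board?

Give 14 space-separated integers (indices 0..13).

Answer: 6 1 6 0 7 4 2 5 4 2 0 3 0 2

Derivation:
Move 1: P2 pit3 -> P1=[5,5,4,4,4,2](0) P2=[4,3,2,0,3,5](1)
Move 2: P1 pit1 -> P1=[5,0,5,5,5,3](1) P2=[4,3,2,0,3,5](1)
Move 3: P1 pit3 -> P1=[5,0,5,0,6,4](2) P2=[5,4,2,0,3,5](1)
Move 4: P2 pit5 -> P1=[6,1,6,1,6,4](2) P2=[5,4,2,0,3,0](2)
Move 5: P1 pit3 -> P1=[6,1,6,0,7,4](2) P2=[5,4,2,0,3,0](2)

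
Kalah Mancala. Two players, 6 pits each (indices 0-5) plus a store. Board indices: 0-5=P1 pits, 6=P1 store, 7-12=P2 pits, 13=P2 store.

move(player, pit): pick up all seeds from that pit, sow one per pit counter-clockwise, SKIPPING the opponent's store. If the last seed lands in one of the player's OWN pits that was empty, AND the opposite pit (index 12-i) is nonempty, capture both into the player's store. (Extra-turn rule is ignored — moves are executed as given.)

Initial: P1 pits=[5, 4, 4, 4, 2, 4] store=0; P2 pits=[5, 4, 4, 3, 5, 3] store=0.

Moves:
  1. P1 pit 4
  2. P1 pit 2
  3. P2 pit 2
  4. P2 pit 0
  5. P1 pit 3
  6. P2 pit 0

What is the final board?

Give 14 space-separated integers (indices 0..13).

Move 1: P1 pit4 -> P1=[5,4,4,4,0,5](1) P2=[5,4,4,3,5,3](0)
Move 2: P1 pit2 -> P1=[5,4,0,5,1,6](2) P2=[5,4,4,3,5,3](0)
Move 3: P2 pit2 -> P1=[5,4,0,5,1,6](2) P2=[5,4,0,4,6,4](1)
Move 4: P2 pit0 -> P1=[5,4,0,5,1,6](2) P2=[0,5,1,5,7,5](1)
Move 5: P1 pit3 -> P1=[5,4,0,0,2,7](3) P2=[1,6,1,5,7,5](1)
Move 6: P2 pit0 -> P1=[5,4,0,0,2,7](3) P2=[0,7,1,5,7,5](1)

Answer: 5 4 0 0 2 7 3 0 7 1 5 7 5 1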